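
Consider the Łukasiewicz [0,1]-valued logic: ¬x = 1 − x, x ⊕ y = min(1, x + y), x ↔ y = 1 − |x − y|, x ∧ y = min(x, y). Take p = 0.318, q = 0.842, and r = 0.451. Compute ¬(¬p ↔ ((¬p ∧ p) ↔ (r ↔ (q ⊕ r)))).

0.185

¬p = 1 − 0.318 = 0.682
¬p ∧ p = min(0.682, 0.318) = 0.318
q ⊕ r = min(1, 0.842 + 0.451) = min(1, 1.293) = 1.000
r ↔ (q ⊕ r) = 1 − |0.451 − 1.000| = 1 − 0.549 = 0.451
(¬p ∧ p) ↔ (r ↔ (q ⊕ r)) = 1 − |0.318 − 0.451| = 1 − 0.133 = 0.867
¬p ↔ ((¬p ∧ p) ↔ (r ↔ (q ⊕ r))) = 1 − |0.682 − 0.867| = 1 − 0.185 = 0.815
¬(¬p ↔ ((¬p ∧ p) ↔ (r ↔ (q ⊕ r)))) = 1 − 0.815 = 0.185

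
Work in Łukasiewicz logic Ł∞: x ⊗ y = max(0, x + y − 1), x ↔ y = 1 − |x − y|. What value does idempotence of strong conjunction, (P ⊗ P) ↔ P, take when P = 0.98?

0.98

P ⊗ P = max(0, 0.98 + 0.98 − 1) = max(0, 0.96) = 0.96
(P ⊗ P) ↔ P = 1 − |0.96 − 0.98| = 1 − 0.02 = 0.98
(The value 0.98 < 1 shows this instance is not satisfied; fails in Ł∞ since a ⊗ a = max(0, 2a−1) ≠ a in general.)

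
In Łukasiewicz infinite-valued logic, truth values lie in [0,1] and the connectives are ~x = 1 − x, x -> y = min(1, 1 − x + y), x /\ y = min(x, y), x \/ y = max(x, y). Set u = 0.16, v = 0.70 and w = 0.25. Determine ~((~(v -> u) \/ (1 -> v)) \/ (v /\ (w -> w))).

v -> u = min(1, 1 − 0.70 + 0.16) = min(1, 0.46) = 0.46
~(v -> u) = 1 − 0.46 = 0.54
1 -> v = min(1, 1 − 1.00 + 0.70) = min(1, 0.70) = 0.70
~(v -> u) \/ (1 -> v) = max(0.54, 0.70) = 0.70
w -> w = min(1, 1 − 0.25 + 0.25) = min(1, 1.00) = 1.00
v /\ (w -> w) = min(0.70, 1.00) = 0.70
(~(v -> u) \/ (1 -> v)) \/ (v /\ (w -> w)) = max(0.70, 0.70) = 0.70
~((~(v -> u) \/ (1 -> v)) \/ (v /\ (w -> w))) = 1 − 0.70 = 0.30

0.30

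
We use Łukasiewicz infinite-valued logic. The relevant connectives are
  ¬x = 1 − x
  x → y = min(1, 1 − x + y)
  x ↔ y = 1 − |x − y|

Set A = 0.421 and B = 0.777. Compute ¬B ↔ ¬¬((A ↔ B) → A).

¬B = 1 − 0.777 = 0.223
A ↔ B = 1 − |0.421 − 0.777| = 1 − 0.356 = 0.644
(A ↔ B) → A = min(1, 1 − 0.644 + 0.421) = min(1, 0.777) = 0.777
¬((A ↔ B) → A) = 1 − 0.777 = 0.223
¬¬((A ↔ B) → A) = 1 − 0.223 = 0.777
¬B ↔ ¬¬((A ↔ B) → A) = 1 − |0.223 − 0.777| = 1 − 0.554 = 0.446

0.446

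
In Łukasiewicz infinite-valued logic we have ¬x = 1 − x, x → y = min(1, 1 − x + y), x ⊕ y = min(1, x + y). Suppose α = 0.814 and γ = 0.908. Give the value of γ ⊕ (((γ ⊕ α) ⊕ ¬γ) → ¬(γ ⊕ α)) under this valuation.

γ ⊕ α = min(1, 0.908 + 0.814) = min(1, 1.722) = 1.000
¬γ = 1 − 0.908 = 0.092
(γ ⊕ α) ⊕ ¬γ = min(1, 1.000 + 0.092) = min(1, 1.092) = 1.000
¬(γ ⊕ α) = 1 − 1.000 = 0.000
((γ ⊕ α) ⊕ ¬γ) → ¬(γ ⊕ α) = min(1, 1 − 1.000 + 0.000) = min(1, 0.000) = 0.000
γ ⊕ (((γ ⊕ α) ⊕ ¬γ) → ¬(γ ⊕ α)) = min(1, 0.908 + 0.000) = min(1, 0.908) = 0.908

0.908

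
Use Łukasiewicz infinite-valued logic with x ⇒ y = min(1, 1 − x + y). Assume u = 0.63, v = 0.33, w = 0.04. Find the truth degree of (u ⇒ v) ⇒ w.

0.34

u ⇒ v = min(1, 1 − 0.63 + 0.33) = min(1, 0.70) = 0.70
(u ⇒ v) ⇒ w = min(1, 1 − 0.70 + 0.04) = min(1, 0.34) = 0.34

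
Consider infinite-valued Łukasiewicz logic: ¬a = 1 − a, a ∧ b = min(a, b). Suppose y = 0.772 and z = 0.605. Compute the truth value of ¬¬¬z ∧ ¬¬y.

¬z = 1 − 0.605 = 0.395
¬¬z = 1 − 0.395 = 0.605
¬¬¬z = 1 − 0.605 = 0.395
¬y = 1 − 0.772 = 0.228
¬¬y = 1 − 0.228 = 0.772
¬¬¬z ∧ ¬¬y = min(0.395, 0.772) = 0.395

0.395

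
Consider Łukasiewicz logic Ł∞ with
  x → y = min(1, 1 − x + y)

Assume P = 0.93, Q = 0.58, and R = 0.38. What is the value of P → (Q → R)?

0.87

Q → R = min(1, 1 − 0.58 + 0.38) = min(1, 0.80) = 0.80
P → (Q → R) = min(1, 1 − 0.93 + 0.80) = min(1, 0.87) = 0.87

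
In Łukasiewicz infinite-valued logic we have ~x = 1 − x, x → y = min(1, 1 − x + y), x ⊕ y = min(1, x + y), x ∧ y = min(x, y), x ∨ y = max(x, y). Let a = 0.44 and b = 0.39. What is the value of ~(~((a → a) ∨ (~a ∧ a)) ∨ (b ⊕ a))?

0.17

a → a = min(1, 1 − 0.44 + 0.44) = min(1, 1.00) = 1.00
~a = 1 − 0.44 = 0.56
~a ∧ a = min(0.56, 0.44) = 0.44
(a → a) ∨ (~a ∧ a) = max(1.00, 0.44) = 1.00
~((a → a) ∨ (~a ∧ a)) = 1 − 1.00 = 0.00
b ⊕ a = min(1, 0.39 + 0.44) = min(1, 0.83) = 0.83
~((a → a) ∨ (~a ∧ a)) ∨ (b ⊕ a) = max(0.00, 0.83) = 0.83
~(~((a → a) ∨ (~a ∧ a)) ∨ (b ⊕ a)) = 1 − 0.83 = 0.17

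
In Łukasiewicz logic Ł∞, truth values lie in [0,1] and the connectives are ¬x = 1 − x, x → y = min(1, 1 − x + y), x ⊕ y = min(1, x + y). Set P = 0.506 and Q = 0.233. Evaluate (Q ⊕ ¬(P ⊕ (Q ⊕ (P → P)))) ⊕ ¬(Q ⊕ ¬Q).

P → P = min(1, 1 − 0.506 + 0.506) = min(1, 1.000) = 1.000
Q ⊕ (P → P) = min(1, 0.233 + 1.000) = min(1, 1.233) = 1.000
P ⊕ (Q ⊕ (P → P)) = min(1, 0.506 + 1.000) = min(1, 1.506) = 1.000
¬(P ⊕ (Q ⊕ (P → P))) = 1 − 1.000 = 0.000
Q ⊕ ¬(P ⊕ (Q ⊕ (P → P))) = min(1, 0.233 + 0.000) = min(1, 0.233) = 0.233
¬Q = 1 − 0.233 = 0.767
Q ⊕ ¬Q = min(1, 0.233 + 0.767) = min(1, 1.000) = 1.000
¬(Q ⊕ ¬Q) = 1 − 1.000 = 0.000
(Q ⊕ ¬(P ⊕ (Q ⊕ (P → P)))) ⊕ ¬(Q ⊕ ¬Q) = min(1, 0.233 + 0.000) = min(1, 0.233) = 0.233

0.233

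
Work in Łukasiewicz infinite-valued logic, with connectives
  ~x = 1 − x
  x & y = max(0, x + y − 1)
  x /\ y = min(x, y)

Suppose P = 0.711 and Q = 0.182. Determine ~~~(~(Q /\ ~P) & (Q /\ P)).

1.000

~P = 1 − 0.711 = 0.289
Q /\ ~P = min(0.182, 0.289) = 0.182
~(Q /\ ~P) = 1 − 0.182 = 0.818
Q /\ P = min(0.182, 0.711) = 0.182
~(Q /\ ~P) & (Q /\ P) = max(0, 0.818 + 0.182 − 1) = max(0, 0.000) = 0.000
~(~(Q /\ ~P) & (Q /\ P)) = 1 − 0.000 = 1.000
~~(~(Q /\ ~P) & (Q /\ P)) = 1 − 1.000 = 0.000
~~~(~(Q /\ ~P) & (Q /\ P)) = 1 − 0.000 = 1.000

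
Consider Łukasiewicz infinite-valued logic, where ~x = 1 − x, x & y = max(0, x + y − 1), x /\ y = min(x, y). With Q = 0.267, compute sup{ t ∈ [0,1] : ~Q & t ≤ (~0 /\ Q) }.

~Q = 1 − 0.267 = 0.733
So the left factor is ~Q = 0.733.
~0 = 1 − 0.000 = 1.000
~0 /\ Q = min(1.000, 0.267) = 0.267
So the right-hand bound is ~0 /\ Q = 0.267.
The residuum of the Łukasiewicz t-norm gives the supremum: min(1, 1 − 0.733 + 0.267).
1 − 0.733 + 0.267 = 0.534, so t = min(1, 0.534) = 0.534.
Check: 0.733 & 0.534 = max(0, 0.267) = 0.267 ≤ 0.267.

0.534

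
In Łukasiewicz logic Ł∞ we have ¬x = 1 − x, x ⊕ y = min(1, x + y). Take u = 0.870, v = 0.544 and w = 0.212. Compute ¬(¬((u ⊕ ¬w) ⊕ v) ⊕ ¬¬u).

¬w = 1 − 0.212 = 0.788
u ⊕ ¬w = min(1, 0.870 + 0.788) = min(1, 1.658) = 1.000
(u ⊕ ¬w) ⊕ v = min(1, 1.000 + 0.544) = min(1, 1.544) = 1.000
¬((u ⊕ ¬w) ⊕ v) = 1 − 1.000 = 0.000
¬u = 1 − 0.870 = 0.130
¬¬u = 1 − 0.130 = 0.870
¬((u ⊕ ¬w) ⊕ v) ⊕ ¬¬u = min(1, 0.000 + 0.870) = min(1, 0.870) = 0.870
¬(¬((u ⊕ ¬w) ⊕ v) ⊕ ¬¬u) = 1 − 0.870 = 0.130

0.130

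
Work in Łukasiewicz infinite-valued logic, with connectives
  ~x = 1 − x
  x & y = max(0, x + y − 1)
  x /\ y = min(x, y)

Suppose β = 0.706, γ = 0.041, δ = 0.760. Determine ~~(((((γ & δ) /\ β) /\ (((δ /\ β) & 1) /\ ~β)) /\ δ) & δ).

γ & δ = max(0, 0.041 + 0.760 − 1) = max(0, -0.199) = 0.000
(γ & δ) /\ β = min(0.000, 0.706) = 0.000
δ /\ β = min(0.760, 0.706) = 0.706
(δ /\ β) & 1 = max(0, 0.706 + 1.000 − 1) = max(0, 0.706) = 0.706
~β = 1 − 0.706 = 0.294
((δ /\ β) & 1) /\ ~β = min(0.706, 0.294) = 0.294
((γ & δ) /\ β) /\ (((δ /\ β) & 1) /\ ~β) = min(0.000, 0.294) = 0.000
(((γ & δ) /\ β) /\ (((δ /\ β) & 1) /\ ~β)) /\ δ = min(0.000, 0.760) = 0.000
((((γ & δ) /\ β) /\ (((δ /\ β) & 1) /\ ~β)) /\ δ) & δ = max(0, 0.000 + 0.760 − 1) = max(0, -0.240) = 0.000
~(((((γ & δ) /\ β) /\ (((δ /\ β) & 1) /\ ~β)) /\ δ) & δ) = 1 − 0.000 = 1.000
~~(((((γ & δ) /\ β) /\ (((δ /\ β) & 1) /\ ~β)) /\ δ) & δ) = 1 − 1.000 = 0.000

0.000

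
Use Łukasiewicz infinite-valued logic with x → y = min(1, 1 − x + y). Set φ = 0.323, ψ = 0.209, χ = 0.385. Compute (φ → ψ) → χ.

0.499

φ → ψ = min(1, 1 − 0.323 + 0.209) = min(1, 0.886) = 0.886
(φ → ψ) → χ = min(1, 1 − 0.886 + 0.385) = min(1, 0.499) = 0.499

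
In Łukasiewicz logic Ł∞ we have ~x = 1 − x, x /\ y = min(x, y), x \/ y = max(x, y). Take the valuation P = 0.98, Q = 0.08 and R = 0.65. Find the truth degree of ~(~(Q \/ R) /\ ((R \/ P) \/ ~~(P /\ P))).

Q \/ R = max(0.08, 0.65) = 0.65
~(Q \/ R) = 1 − 0.65 = 0.35
R \/ P = max(0.65, 0.98) = 0.98
P /\ P = min(0.98, 0.98) = 0.98
~(P /\ P) = 1 − 0.98 = 0.02
~~(P /\ P) = 1 − 0.02 = 0.98
(R \/ P) \/ ~~(P /\ P) = max(0.98, 0.98) = 0.98
~(Q \/ R) /\ ((R \/ P) \/ ~~(P /\ P)) = min(0.35, 0.98) = 0.35
~(~(Q \/ R) /\ ((R \/ P) \/ ~~(P /\ P))) = 1 − 0.35 = 0.65

0.65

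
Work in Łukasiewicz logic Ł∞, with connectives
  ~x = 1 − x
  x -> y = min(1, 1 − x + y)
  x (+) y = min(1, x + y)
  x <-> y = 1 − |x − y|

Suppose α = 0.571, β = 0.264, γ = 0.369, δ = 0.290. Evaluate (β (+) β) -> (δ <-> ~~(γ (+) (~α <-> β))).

β (+) β = min(1, 0.264 + 0.264) = min(1, 0.528) = 0.528
~α = 1 − 0.571 = 0.429
~α <-> β = 1 − |0.429 − 0.264| = 1 − 0.165 = 0.835
γ (+) (~α <-> β) = min(1, 0.369 + 0.835) = min(1, 1.204) = 1.000
~(γ (+) (~α <-> β)) = 1 − 1.000 = 0.000
~~(γ (+) (~α <-> β)) = 1 − 0.000 = 1.000
δ <-> ~~(γ (+) (~α <-> β)) = 1 − |0.290 − 1.000| = 1 − 0.710 = 0.290
(β (+) β) -> (δ <-> ~~(γ (+) (~α <-> β))) = min(1, 1 − 0.528 + 0.290) = min(1, 0.762) = 0.762

0.762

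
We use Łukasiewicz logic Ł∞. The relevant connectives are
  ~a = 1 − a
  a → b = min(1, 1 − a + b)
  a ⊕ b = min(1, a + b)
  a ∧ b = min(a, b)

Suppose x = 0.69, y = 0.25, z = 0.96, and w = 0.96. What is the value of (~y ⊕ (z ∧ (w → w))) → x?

~y = 1 − 0.25 = 0.75
w → w = min(1, 1 − 0.96 + 0.96) = min(1, 1.00) = 1.00
z ∧ (w → w) = min(0.96, 1.00) = 0.96
~y ⊕ (z ∧ (w → w)) = min(1, 0.75 + 0.96) = min(1, 1.71) = 1.00
(~y ⊕ (z ∧ (w → w))) → x = min(1, 1 − 1.00 + 0.69) = min(1, 0.69) = 0.69

0.69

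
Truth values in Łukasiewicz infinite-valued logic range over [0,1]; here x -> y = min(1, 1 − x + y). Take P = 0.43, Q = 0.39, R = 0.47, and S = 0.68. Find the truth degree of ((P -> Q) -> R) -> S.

P -> Q = min(1, 1 − 0.43 + 0.39) = min(1, 0.96) = 0.96
(P -> Q) -> R = min(1, 1 − 0.96 + 0.47) = min(1, 0.51) = 0.51
((P -> Q) -> R) -> S = min(1, 1 − 0.51 + 0.68) = min(1, 1.17) = 1.00

1.00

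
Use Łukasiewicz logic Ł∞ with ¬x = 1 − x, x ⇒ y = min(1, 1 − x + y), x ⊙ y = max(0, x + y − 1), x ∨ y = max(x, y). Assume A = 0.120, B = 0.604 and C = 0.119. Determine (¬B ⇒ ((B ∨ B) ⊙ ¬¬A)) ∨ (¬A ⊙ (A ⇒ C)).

¬B = 1 − 0.604 = 0.396
B ∨ B = max(0.604, 0.604) = 0.604
¬A = 1 − 0.120 = 0.880
¬¬A = 1 − 0.880 = 0.120
(B ∨ B) ⊙ ¬¬A = max(0, 0.604 + 0.120 − 1) = max(0, -0.276) = 0.000
¬B ⇒ ((B ∨ B) ⊙ ¬¬A) = min(1, 1 − 0.396 + 0.000) = min(1, 0.604) = 0.604
A ⇒ C = min(1, 1 − 0.120 + 0.119) = min(1, 0.999) = 0.999
¬A ⊙ (A ⇒ C) = max(0, 0.880 + 0.999 − 1) = max(0, 0.879) = 0.879
(¬B ⇒ ((B ∨ B) ⊙ ¬¬A)) ∨ (¬A ⊙ (A ⇒ C)) = max(0.604, 0.879) = 0.879

0.879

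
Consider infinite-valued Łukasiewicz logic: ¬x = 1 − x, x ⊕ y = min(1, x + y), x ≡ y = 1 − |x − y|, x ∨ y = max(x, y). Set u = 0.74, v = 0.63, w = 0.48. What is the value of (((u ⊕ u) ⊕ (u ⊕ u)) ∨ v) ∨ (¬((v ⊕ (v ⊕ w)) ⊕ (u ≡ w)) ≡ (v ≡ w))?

u ⊕ u = min(1, 0.74 + 0.74) = min(1, 1.48) = 1.00
(u ⊕ u) ⊕ (u ⊕ u) = min(1, 1.00 + 1.00) = min(1, 2.00) = 1.00
((u ⊕ u) ⊕ (u ⊕ u)) ∨ v = max(1.00, 0.63) = 1.00
v ⊕ w = min(1, 0.63 + 0.48) = min(1, 1.11) = 1.00
v ⊕ (v ⊕ w) = min(1, 0.63 + 1.00) = min(1, 1.63) = 1.00
u ≡ w = 1 − |0.74 − 0.48| = 1 − 0.26 = 0.74
(v ⊕ (v ⊕ w)) ⊕ (u ≡ w) = min(1, 1.00 + 0.74) = min(1, 1.74) = 1.00
¬((v ⊕ (v ⊕ w)) ⊕ (u ≡ w)) = 1 − 1.00 = 0.00
v ≡ w = 1 − |0.63 − 0.48| = 1 − 0.15 = 0.85
¬((v ⊕ (v ⊕ w)) ⊕ (u ≡ w)) ≡ (v ≡ w) = 1 − |0.00 − 0.85| = 1 − 0.85 = 0.15
(((u ⊕ u) ⊕ (u ⊕ u)) ∨ v) ∨ (¬((v ⊕ (v ⊕ w)) ⊕ (u ≡ w)) ≡ (v ≡ w)) = max(1.00, 0.15) = 1.00

1.00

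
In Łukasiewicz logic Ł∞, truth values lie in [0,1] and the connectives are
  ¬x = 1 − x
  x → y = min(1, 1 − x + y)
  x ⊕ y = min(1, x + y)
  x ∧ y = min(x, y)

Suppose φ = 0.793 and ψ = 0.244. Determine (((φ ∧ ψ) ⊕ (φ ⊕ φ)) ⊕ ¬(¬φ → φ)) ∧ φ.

φ ∧ ψ = min(0.793, 0.244) = 0.244
φ ⊕ φ = min(1, 0.793 + 0.793) = min(1, 1.586) = 1.000
(φ ∧ ψ) ⊕ (φ ⊕ φ) = min(1, 0.244 + 1.000) = min(1, 1.244) = 1.000
¬φ = 1 − 0.793 = 0.207
¬φ → φ = min(1, 1 − 0.207 + 0.793) = min(1, 1.586) = 1.000
¬(¬φ → φ) = 1 − 1.000 = 0.000
((φ ∧ ψ) ⊕ (φ ⊕ φ)) ⊕ ¬(¬φ → φ) = min(1, 1.000 + 0.000) = min(1, 1.000) = 1.000
(((φ ∧ ψ) ⊕ (φ ⊕ φ)) ⊕ ¬(¬φ → φ)) ∧ φ = min(1.000, 0.793) = 0.793

0.793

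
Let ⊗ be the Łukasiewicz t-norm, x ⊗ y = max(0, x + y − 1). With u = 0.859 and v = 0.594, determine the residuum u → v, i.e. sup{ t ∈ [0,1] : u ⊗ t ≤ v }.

The residuum of the Łukasiewicz t-norm gives the supremum: min(1, 1 − 0.859 + 0.594).
1 − 0.859 + 0.594 = 0.735, so t = min(1, 0.735) = 0.735.
Check: 0.859 ⊗ 0.735 = max(0, 0.594) = 0.594 ≤ 0.594.

0.735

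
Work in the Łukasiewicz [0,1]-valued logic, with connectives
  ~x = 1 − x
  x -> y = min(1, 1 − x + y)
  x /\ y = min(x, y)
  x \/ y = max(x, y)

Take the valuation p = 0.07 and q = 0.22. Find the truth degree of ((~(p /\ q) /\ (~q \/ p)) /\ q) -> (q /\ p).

p /\ q = min(0.07, 0.22) = 0.07
~(p /\ q) = 1 − 0.07 = 0.93
~q = 1 − 0.22 = 0.78
~q \/ p = max(0.78, 0.07) = 0.78
~(p /\ q) /\ (~q \/ p) = min(0.93, 0.78) = 0.78
(~(p /\ q) /\ (~q \/ p)) /\ q = min(0.78, 0.22) = 0.22
q /\ p = min(0.22, 0.07) = 0.07
((~(p /\ q) /\ (~q \/ p)) /\ q) -> (q /\ p) = min(1, 1 − 0.22 + 0.07) = min(1, 0.85) = 0.85

0.85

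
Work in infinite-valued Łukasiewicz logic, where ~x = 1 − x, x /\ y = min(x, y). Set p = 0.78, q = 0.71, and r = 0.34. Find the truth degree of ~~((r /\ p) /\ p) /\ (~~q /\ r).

r /\ p = min(0.34, 0.78) = 0.34
(r /\ p) /\ p = min(0.34, 0.78) = 0.34
~((r /\ p) /\ p) = 1 − 0.34 = 0.66
~~((r /\ p) /\ p) = 1 − 0.66 = 0.34
~q = 1 − 0.71 = 0.29
~~q = 1 − 0.29 = 0.71
~~q /\ r = min(0.71, 0.34) = 0.34
~~((r /\ p) /\ p) /\ (~~q /\ r) = min(0.34, 0.34) = 0.34

0.34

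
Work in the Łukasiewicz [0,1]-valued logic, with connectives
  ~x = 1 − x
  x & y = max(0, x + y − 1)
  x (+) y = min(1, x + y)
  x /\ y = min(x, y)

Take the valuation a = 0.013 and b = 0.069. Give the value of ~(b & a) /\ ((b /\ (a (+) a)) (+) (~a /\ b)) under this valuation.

0.095

b & a = max(0, 0.069 + 0.013 − 1) = max(0, -0.918) = 0.000
~(b & a) = 1 − 0.000 = 1.000
a (+) a = min(1, 0.013 + 0.013) = min(1, 0.026) = 0.026
b /\ (a (+) a) = min(0.069, 0.026) = 0.026
~a = 1 − 0.013 = 0.987
~a /\ b = min(0.987, 0.069) = 0.069
(b /\ (a (+) a)) (+) (~a /\ b) = min(1, 0.026 + 0.069) = min(1, 0.095) = 0.095
~(b & a) /\ ((b /\ (a (+) a)) (+) (~a /\ b)) = min(1.000, 0.095) = 0.095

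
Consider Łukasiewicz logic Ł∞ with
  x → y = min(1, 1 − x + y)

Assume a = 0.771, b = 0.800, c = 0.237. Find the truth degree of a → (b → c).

b → c = min(1, 1 − 0.800 + 0.237) = min(1, 0.437) = 0.437
a → (b → c) = min(1, 1 − 0.771 + 0.437) = min(1, 0.666) = 0.666

0.666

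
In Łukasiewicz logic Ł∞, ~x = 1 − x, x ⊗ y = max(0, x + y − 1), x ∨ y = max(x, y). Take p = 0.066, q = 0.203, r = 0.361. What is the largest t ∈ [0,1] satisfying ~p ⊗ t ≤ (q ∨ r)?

0.427

~p = 1 − 0.066 = 0.934
So the left factor is ~p = 0.934.
q ∨ r = max(0.203, 0.361) = 0.361
So the right-hand bound is q ∨ r = 0.361.
The residuum of the Łukasiewicz t-norm gives the supremum: min(1, 1 − 0.934 + 0.361).
1 − 0.934 + 0.361 = 0.427, so t = min(1, 0.427) = 0.427.
Check: 0.934 ⊗ 0.427 = max(0, 0.361) = 0.361 ≤ 0.361.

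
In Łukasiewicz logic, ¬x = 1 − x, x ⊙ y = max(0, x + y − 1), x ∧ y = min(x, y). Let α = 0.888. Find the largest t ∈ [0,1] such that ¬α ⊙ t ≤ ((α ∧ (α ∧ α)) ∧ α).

1.000

¬α = 1 − 0.888 = 0.112
So the left factor is ¬α = 0.112.
α ∧ α = min(0.888, 0.888) = 0.888
α ∧ (α ∧ α) = min(0.888, 0.888) = 0.888
(α ∧ (α ∧ α)) ∧ α = min(0.888, 0.888) = 0.888
So the right-hand bound is (α ∧ (α ∧ α)) ∧ α = 0.888.
The residuum of the Łukasiewicz t-norm gives the supremum: min(1, 1 − 0.112 + 0.888).
1 − 0.112 + 0.888 = 1.776, so t = min(1, 1.776) = 1.000.
Check: 0.112 ⊙ 1.000 = max(0, 0.112) = 0.112 ≤ 0.888.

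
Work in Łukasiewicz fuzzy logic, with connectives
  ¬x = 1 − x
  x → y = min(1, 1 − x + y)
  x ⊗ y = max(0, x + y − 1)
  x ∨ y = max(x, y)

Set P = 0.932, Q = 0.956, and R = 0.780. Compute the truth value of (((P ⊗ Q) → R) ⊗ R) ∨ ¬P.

0.672

P ⊗ Q = max(0, 0.932 + 0.956 − 1) = max(0, 0.888) = 0.888
(P ⊗ Q) → R = min(1, 1 − 0.888 + 0.780) = min(1, 0.892) = 0.892
((P ⊗ Q) → R) ⊗ R = max(0, 0.892 + 0.780 − 1) = max(0, 0.672) = 0.672
¬P = 1 − 0.932 = 0.068
(((P ⊗ Q) → R) ⊗ R) ∨ ¬P = max(0.672, 0.068) = 0.672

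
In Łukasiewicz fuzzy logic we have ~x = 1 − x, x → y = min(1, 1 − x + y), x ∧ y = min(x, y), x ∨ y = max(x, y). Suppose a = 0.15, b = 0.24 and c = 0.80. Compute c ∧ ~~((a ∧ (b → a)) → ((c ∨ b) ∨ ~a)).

b → a = min(1, 1 − 0.24 + 0.15) = min(1, 0.91) = 0.91
a ∧ (b → a) = min(0.15, 0.91) = 0.15
c ∨ b = max(0.80, 0.24) = 0.80
~a = 1 − 0.15 = 0.85
(c ∨ b) ∨ ~a = max(0.80, 0.85) = 0.85
(a ∧ (b → a)) → ((c ∨ b) ∨ ~a) = min(1, 1 − 0.15 + 0.85) = min(1, 1.70) = 1.00
~((a ∧ (b → a)) → ((c ∨ b) ∨ ~a)) = 1 − 1.00 = 0.00
~~((a ∧ (b → a)) → ((c ∨ b) ∨ ~a)) = 1 − 0.00 = 1.00
c ∧ ~~((a ∧ (b → a)) → ((c ∨ b) ∨ ~a)) = min(0.80, 1.00) = 0.80

0.80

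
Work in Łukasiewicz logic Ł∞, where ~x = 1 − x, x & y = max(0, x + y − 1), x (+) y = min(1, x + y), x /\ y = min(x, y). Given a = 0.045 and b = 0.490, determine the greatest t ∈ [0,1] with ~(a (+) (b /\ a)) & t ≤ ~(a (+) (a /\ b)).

b /\ a = min(0.490, 0.045) = 0.045
a (+) (b /\ a) = min(1, 0.045 + 0.045) = min(1, 0.090) = 0.090
~(a (+) (b /\ a)) = 1 − 0.090 = 0.910
So the left factor is ~(a (+) (b /\ a)) = 0.910.
a /\ b = min(0.045, 0.490) = 0.045
a (+) (a /\ b) = min(1, 0.045 + 0.045) = min(1, 0.090) = 0.090
~(a (+) (a /\ b)) = 1 − 0.090 = 0.910
So the right-hand bound is ~(a (+) (a /\ b)) = 0.910.
The residuum of the Łukasiewicz t-norm gives the supremum: min(1, 1 − 0.910 + 0.910).
1 − 0.910 + 0.910 = 1.000, so t = min(1, 1.000) = 1.000.
Check: 0.910 & 1.000 = max(0, 0.910) = 0.910 ≤ 0.910.

1.000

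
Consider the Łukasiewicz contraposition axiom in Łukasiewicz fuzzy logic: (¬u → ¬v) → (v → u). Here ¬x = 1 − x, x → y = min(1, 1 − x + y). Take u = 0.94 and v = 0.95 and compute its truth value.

1.00

¬u = 1 − 0.94 = 0.06
¬v = 1 − 0.95 = 0.05
¬u → ¬v = min(1, 1 − 0.06 + 0.05) = min(1, 0.99) = 0.99
v → u = min(1, 1 − 0.95 + 0.94) = min(1, 0.99) = 0.99
(¬u → ¬v) → (v → u) = min(1, 1 − 0.99 + 0.99) = min(1, 1.00) = 1.00
(As expected: an axiom of Ł∞, always 1.)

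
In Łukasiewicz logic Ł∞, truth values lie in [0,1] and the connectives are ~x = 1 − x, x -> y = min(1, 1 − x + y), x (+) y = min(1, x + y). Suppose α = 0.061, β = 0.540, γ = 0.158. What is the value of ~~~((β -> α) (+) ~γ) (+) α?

β -> α = min(1, 1 − 0.540 + 0.061) = min(1, 0.521) = 0.521
~γ = 1 − 0.158 = 0.842
(β -> α) (+) ~γ = min(1, 0.521 + 0.842) = min(1, 1.363) = 1.000
~((β -> α) (+) ~γ) = 1 − 1.000 = 0.000
~~((β -> α) (+) ~γ) = 1 − 0.000 = 1.000
~~~((β -> α) (+) ~γ) = 1 − 1.000 = 0.000
~~~((β -> α) (+) ~γ) (+) α = min(1, 0.000 + 0.061) = min(1, 0.061) = 0.061

0.061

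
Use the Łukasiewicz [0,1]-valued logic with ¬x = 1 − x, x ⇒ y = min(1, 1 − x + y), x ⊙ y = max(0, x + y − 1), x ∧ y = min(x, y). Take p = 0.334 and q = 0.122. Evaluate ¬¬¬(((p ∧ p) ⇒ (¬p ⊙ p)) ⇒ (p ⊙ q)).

0.666

p ∧ p = min(0.334, 0.334) = 0.334
¬p = 1 − 0.334 = 0.666
¬p ⊙ p = max(0, 0.666 + 0.334 − 1) = max(0, 0.000) = 0.000
(p ∧ p) ⇒ (¬p ⊙ p) = min(1, 1 − 0.334 + 0.000) = min(1, 0.666) = 0.666
p ⊙ q = max(0, 0.334 + 0.122 − 1) = max(0, -0.544) = 0.000
((p ∧ p) ⇒ (¬p ⊙ p)) ⇒ (p ⊙ q) = min(1, 1 − 0.666 + 0.000) = min(1, 0.334) = 0.334
¬(((p ∧ p) ⇒ (¬p ⊙ p)) ⇒ (p ⊙ q)) = 1 − 0.334 = 0.666
¬¬(((p ∧ p) ⇒ (¬p ⊙ p)) ⇒ (p ⊙ q)) = 1 − 0.666 = 0.334
¬¬¬(((p ∧ p) ⇒ (¬p ⊙ p)) ⇒ (p ⊙ q)) = 1 − 0.334 = 0.666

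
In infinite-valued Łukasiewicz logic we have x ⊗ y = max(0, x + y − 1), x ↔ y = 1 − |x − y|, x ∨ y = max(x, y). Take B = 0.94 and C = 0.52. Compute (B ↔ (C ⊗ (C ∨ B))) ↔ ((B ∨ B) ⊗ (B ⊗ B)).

C ∨ B = max(0.52, 0.94) = 0.94
C ⊗ (C ∨ B) = max(0, 0.52 + 0.94 − 1) = max(0, 0.46) = 0.46
B ↔ (C ⊗ (C ∨ B)) = 1 − |0.94 − 0.46| = 1 − 0.48 = 0.52
B ∨ B = max(0.94, 0.94) = 0.94
B ⊗ B = max(0, 0.94 + 0.94 − 1) = max(0, 0.88) = 0.88
(B ∨ B) ⊗ (B ⊗ B) = max(0, 0.94 + 0.88 − 1) = max(0, 0.82) = 0.82
(B ↔ (C ⊗ (C ∨ B))) ↔ ((B ∨ B) ⊗ (B ⊗ B)) = 1 − |0.52 − 0.82| = 1 − 0.30 = 0.70

0.70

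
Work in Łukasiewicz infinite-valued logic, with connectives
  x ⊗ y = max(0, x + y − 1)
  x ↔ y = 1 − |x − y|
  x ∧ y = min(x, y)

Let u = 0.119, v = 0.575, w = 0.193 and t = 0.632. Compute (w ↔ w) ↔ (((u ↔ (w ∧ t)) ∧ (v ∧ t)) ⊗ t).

w ↔ w = 1 − |0.193 − 0.193| = 1 − 0.000 = 1.000
w ∧ t = min(0.193, 0.632) = 0.193
u ↔ (w ∧ t) = 1 − |0.119 − 0.193| = 1 − 0.074 = 0.926
v ∧ t = min(0.575, 0.632) = 0.575
(u ↔ (w ∧ t)) ∧ (v ∧ t) = min(0.926, 0.575) = 0.575
((u ↔ (w ∧ t)) ∧ (v ∧ t)) ⊗ t = max(0, 0.575 + 0.632 − 1) = max(0, 0.207) = 0.207
(w ↔ w) ↔ (((u ↔ (w ∧ t)) ∧ (v ∧ t)) ⊗ t) = 1 − |1.000 − 0.207| = 1 − 0.793 = 0.207

0.207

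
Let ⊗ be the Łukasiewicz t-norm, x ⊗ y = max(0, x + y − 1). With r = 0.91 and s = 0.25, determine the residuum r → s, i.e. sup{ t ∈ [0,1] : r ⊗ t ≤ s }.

The residuum of the Łukasiewicz t-norm gives the supremum: min(1, 1 − 0.91 + 0.25).
1 − 0.91 + 0.25 = 0.34, so t = min(1, 0.34) = 0.34.
Check: 0.91 ⊗ 0.34 = max(0, 0.25) = 0.25 ≤ 0.25.

0.34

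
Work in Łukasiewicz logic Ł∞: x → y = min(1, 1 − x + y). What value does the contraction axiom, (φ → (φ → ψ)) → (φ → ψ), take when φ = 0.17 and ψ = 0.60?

1.00

φ → ψ = min(1, 1 − 0.17 + 0.60) = min(1, 1.43) = 1.00
φ → (φ → ψ) = min(1, 1 − 0.17 + 1.00) = min(1, 1.83) = 1.00
(φ → (φ → ψ)) → (φ → ψ) = min(1, 1 − 1.00 + 1.00) = min(1, 1.00) = 1.00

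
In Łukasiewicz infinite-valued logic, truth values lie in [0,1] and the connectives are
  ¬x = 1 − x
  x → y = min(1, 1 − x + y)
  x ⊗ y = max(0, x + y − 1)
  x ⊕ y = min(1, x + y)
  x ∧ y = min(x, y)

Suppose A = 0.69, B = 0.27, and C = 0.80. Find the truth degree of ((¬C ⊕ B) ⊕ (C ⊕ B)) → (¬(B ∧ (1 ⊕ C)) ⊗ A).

¬C = 1 − 0.80 = 0.20
¬C ⊕ B = min(1, 0.20 + 0.27) = min(1, 0.47) = 0.47
C ⊕ B = min(1, 0.80 + 0.27) = min(1, 1.07) = 1.00
(¬C ⊕ B) ⊕ (C ⊕ B) = min(1, 0.47 + 1.00) = min(1, 1.47) = 1.00
1 ⊕ C = min(1, 1.00 + 0.80) = min(1, 1.80) = 1.00
B ∧ (1 ⊕ C) = min(0.27, 1.00) = 0.27
¬(B ∧ (1 ⊕ C)) = 1 − 0.27 = 0.73
¬(B ∧ (1 ⊕ C)) ⊗ A = max(0, 0.73 + 0.69 − 1) = max(0, 0.42) = 0.42
((¬C ⊕ B) ⊕ (C ⊕ B)) → (¬(B ∧ (1 ⊕ C)) ⊗ A) = min(1, 1 − 1.00 + 0.42) = min(1, 0.42) = 0.42

0.42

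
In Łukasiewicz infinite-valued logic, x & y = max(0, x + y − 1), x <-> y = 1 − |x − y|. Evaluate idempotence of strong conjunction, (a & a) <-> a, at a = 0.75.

a & a = max(0, 0.75 + 0.75 − 1) = max(0, 0.50) = 0.50
(a & a) <-> a = 1 − |0.50 − 0.75| = 1 − 0.25 = 0.75
(The value 0.75 < 1 shows this instance is not satisfied; fails in Ł∞ since a ⊗ a = max(0, 2a−1) ≠ a in general.)

0.75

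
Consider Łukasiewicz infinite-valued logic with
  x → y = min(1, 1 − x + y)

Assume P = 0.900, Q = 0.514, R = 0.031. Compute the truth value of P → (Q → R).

Q → R = min(1, 1 − 0.514 + 0.031) = min(1, 0.517) = 0.517
P → (Q → R) = min(1, 1 − 0.900 + 0.517) = min(1, 0.617) = 0.617

0.617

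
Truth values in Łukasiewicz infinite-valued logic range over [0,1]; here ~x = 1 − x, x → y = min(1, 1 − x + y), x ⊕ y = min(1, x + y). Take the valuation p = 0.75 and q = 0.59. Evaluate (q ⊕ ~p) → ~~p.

0.91

~p = 1 − 0.75 = 0.25
q ⊕ ~p = min(1, 0.59 + 0.25) = min(1, 0.84) = 0.84
~~p = 1 − 0.25 = 0.75
(q ⊕ ~p) → ~~p = min(1, 1 − 0.84 + 0.75) = min(1, 0.91) = 0.91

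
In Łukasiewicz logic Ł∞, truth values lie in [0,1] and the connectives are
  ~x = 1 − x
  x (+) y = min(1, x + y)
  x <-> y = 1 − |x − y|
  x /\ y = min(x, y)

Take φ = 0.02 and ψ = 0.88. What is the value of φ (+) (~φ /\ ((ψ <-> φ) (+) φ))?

0.18

~φ = 1 − 0.02 = 0.98
ψ <-> φ = 1 − |0.88 − 0.02| = 1 − 0.86 = 0.14
(ψ <-> φ) (+) φ = min(1, 0.14 + 0.02) = min(1, 0.16) = 0.16
~φ /\ ((ψ <-> φ) (+) φ) = min(0.98, 0.16) = 0.16
φ (+) (~φ /\ ((ψ <-> φ) (+) φ)) = min(1, 0.02 + 0.16) = min(1, 0.18) = 0.18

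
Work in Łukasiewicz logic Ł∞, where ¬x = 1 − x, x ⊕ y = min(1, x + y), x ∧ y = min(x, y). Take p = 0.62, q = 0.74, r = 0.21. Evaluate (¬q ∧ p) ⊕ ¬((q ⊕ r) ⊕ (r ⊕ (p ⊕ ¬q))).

¬q = 1 − 0.74 = 0.26
¬q ∧ p = min(0.26, 0.62) = 0.26
q ⊕ r = min(1, 0.74 + 0.21) = min(1, 0.95) = 0.95
p ⊕ ¬q = min(1, 0.62 + 0.26) = min(1, 0.88) = 0.88
r ⊕ (p ⊕ ¬q) = min(1, 0.21 + 0.88) = min(1, 1.09) = 1.00
(q ⊕ r) ⊕ (r ⊕ (p ⊕ ¬q)) = min(1, 0.95 + 1.00) = min(1, 1.95) = 1.00
¬((q ⊕ r) ⊕ (r ⊕ (p ⊕ ¬q))) = 1 − 1.00 = 0.00
(¬q ∧ p) ⊕ ¬((q ⊕ r) ⊕ (r ⊕ (p ⊕ ¬q))) = min(1, 0.26 + 0.00) = min(1, 0.26) = 0.26

0.26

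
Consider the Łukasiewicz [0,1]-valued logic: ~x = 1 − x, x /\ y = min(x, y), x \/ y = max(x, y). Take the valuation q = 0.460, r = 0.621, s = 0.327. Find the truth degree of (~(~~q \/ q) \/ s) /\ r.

~q = 1 − 0.460 = 0.540
~~q = 1 − 0.540 = 0.460
~~q \/ q = max(0.460, 0.460) = 0.460
~(~~q \/ q) = 1 − 0.460 = 0.540
~(~~q \/ q) \/ s = max(0.540, 0.327) = 0.540
(~(~~q \/ q) \/ s) /\ r = min(0.540, 0.621) = 0.540

0.540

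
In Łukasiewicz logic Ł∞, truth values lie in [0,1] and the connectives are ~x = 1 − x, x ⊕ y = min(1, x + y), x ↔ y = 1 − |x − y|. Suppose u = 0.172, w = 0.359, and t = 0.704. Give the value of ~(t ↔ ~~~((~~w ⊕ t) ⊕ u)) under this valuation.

0.704

~w = 1 − 0.359 = 0.641
~~w = 1 − 0.641 = 0.359
~~w ⊕ t = min(1, 0.359 + 0.704) = min(1, 1.063) = 1.000
(~~w ⊕ t) ⊕ u = min(1, 1.000 + 0.172) = min(1, 1.172) = 1.000
~((~~w ⊕ t) ⊕ u) = 1 − 1.000 = 0.000
~~((~~w ⊕ t) ⊕ u) = 1 − 0.000 = 1.000
~~~((~~w ⊕ t) ⊕ u) = 1 − 1.000 = 0.000
t ↔ ~~~((~~w ⊕ t) ⊕ u) = 1 − |0.704 − 0.000| = 1 − 0.704 = 0.296
~(t ↔ ~~~((~~w ⊕ t) ⊕ u)) = 1 − 0.296 = 0.704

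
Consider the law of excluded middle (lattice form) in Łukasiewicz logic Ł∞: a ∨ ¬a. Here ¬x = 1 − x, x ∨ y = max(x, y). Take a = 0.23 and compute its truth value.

¬a = 1 − 0.23 = 0.77
a ∨ ¬a = max(0.23, 0.77) = 0.77
(The value 0.77 < 1 shows this instance is not satisfied; not a Ł∞-tautology — its value is max(a, 1−a).)

0.77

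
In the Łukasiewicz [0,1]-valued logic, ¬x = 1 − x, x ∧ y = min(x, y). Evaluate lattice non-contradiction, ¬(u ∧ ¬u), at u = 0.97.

0.97

¬u = 1 − 0.97 = 0.03
u ∧ ¬u = min(0.97, 0.03) = 0.03
¬(u ∧ ¬u) = 1 − 0.03 = 0.97
(The value 0.97 < 1 shows this instance is not satisfied; not a Ł∞-tautology — its value is 1 − min(a, 1−a).)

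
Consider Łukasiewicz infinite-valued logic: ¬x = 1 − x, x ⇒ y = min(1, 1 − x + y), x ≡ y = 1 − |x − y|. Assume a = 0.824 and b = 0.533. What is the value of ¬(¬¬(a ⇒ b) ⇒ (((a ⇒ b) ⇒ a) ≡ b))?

a ⇒ b = min(1, 1 − 0.824 + 0.533) = min(1, 0.709) = 0.709
¬(a ⇒ b) = 1 − 0.709 = 0.291
¬¬(a ⇒ b) = 1 − 0.291 = 0.709
(a ⇒ b) ⇒ a = min(1, 1 − 0.709 + 0.824) = min(1, 1.115) = 1.000
((a ⇒ b) ⇒ a) ≡ b = 1 − |1.000 − 0.533| = 1 − 0.467 = 0.533
¬¬(a ⇒ b) ⇒ (((a ⇒ b) ⇒ a) ≡ b) = min(1, 1 − 0.709 + 0.533) = min(1, 0.824) = 0.824
¬(¬¬(a ⇒ b) ⇒ (((a ⇒ b) ⇒ a) ≡ b)) = 1 − 0.824 = 0.176

0.176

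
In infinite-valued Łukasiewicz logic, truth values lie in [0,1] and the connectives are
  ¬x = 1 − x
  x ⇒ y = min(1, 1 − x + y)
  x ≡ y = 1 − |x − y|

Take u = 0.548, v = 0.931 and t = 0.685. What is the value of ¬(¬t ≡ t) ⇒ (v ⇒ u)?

1.000

¬t = 1 − 0.685 = 0.315
¬t ≡ t = 1 − |0.315 − 0.685| = 1 − 0.370 = 0.630
¬(¬t ≡ t) = 1 − 0.630 = 0.370
v ⇒ u = min(1, 1 − 0.931 + 0.548) = min(1, 0.617) = 0.617
¬(¬t ≡ t) ⇒ (v ⇒ u) = min(1, 1 − 0.370 + 0.617) = min(1, 1.247) = 1.000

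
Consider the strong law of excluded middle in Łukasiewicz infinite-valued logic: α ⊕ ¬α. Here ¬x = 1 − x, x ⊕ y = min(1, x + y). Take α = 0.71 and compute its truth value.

1.00

¬α = 1 − 0.71 = 0.29
α ⊕ ¬α = min(1, 0.71 + 0.29) = min(1, 1.00) = 1.00
(As expected: always 1 in Ł∞ since a ⊕ (1−a) = 1.)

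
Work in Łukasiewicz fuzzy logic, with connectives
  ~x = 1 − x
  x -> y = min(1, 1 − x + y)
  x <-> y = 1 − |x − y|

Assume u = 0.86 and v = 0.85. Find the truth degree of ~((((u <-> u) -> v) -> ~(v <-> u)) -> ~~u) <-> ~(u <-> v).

0.99

u <-> u = 1 − |0.86 − 0.86| = 1 − 0.00 = 1.00
(u <-> u) -> v = min(1, 1 − 1.00 + 0.85) = min(1, 0.85) = 0.85
v <-> u = 1 − |0.85 − 0.86| = 1 − 0.01 = 0.99
~(v <-> u) = 1 − 0.99 = 0.01
((u <-> u) -> v) -> ~(v <-> u) = min(1, 1 − 0.85 + 0.01) = min(1, 0.16) = 0.16
~u = 1 − 0.86 = 0.14
~~u = 1 − 0.14 = 0.86
(((u <-> u) -> v) -> ~(v <-> u)) -> ~~u = min(1, 1 − 0.16 + 0.86) = min(1, 1.70) = 1.00
~((((u <-> u) -> v) -> ~(v <-> u)) -> ~~u) = 1 − 1.00 = 0.00
u <-> v = 1 − |0.86 − 0.85| = 1 − 0.01 = 0.99
~(u <-> v) = 1 − 0.99 = 0.01
~((((u <-> u) -> v) -> ~(v <-> u)) -> ~~u) <-> ~(u <-> v) = 1 − |0.00 − 0.01| = 1 − 0.01 = 0.99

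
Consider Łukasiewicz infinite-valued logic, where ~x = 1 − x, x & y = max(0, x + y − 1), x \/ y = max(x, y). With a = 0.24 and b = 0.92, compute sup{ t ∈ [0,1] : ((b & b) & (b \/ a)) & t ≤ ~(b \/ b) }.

0.32

b & b = max(0, 0.92 + 0.92 − 1) = max(0, 0.84) = 0.84
b \/ a = max(0.92, 0.24) = 0.92
(b & b) & (b \/ a) = max(0, 0.84 + 0.92 − 1) = max(0, 0.76) = 0.76
So the left factor is (b & b) & (b \/ a) = 0.76.
b \/ b = max(0.92, 0.92) = 0.92
~(b \/ b) = 1 − 0.92 = 0.08
So the right-hand bound is ~(b \/ b) = 0.08.
The residuum of the Łukasiewicz t-norm gives the supremum: min(1, 1 − 0.76 + 0.08).
1 − 0.76 + 0.08 = 0.32, so t = min(1, 0.32) = 0.32.
Check: 0.76 & 0.32 = max(0, 0.08) = 0.08 ≤ 0.08.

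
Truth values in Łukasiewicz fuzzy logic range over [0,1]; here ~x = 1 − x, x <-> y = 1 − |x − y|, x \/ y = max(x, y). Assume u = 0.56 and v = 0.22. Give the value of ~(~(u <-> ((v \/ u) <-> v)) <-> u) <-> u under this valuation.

v \/ u = max(0.22, 0.56) = 0.56
(v \/ u) <-> v = 1 − |0.56 − 0.22| = 1 − 0.34 = 0.66
u <-> ((v \/ u) <-> v) = 1 − |0.56 − 0.66| = 1 − 0.10 = 0.90
~(u <-> ((v \/ u) <-> v)) = 1 − 0.90 = 0.10
~(u <-> ((v \/ u) <-> v)) <-> u = 1 − |0.10 − 0.56| = 1 − 0.46 = 0.54
~(~(u <-> ((v \/ u) <-> v)) <-> u) = 1 − 0.54 = 0.46
~(~(u <-> ((v \/ u) <-> v)) <-> u) <-> u = 1 − |0.46 − 0.56| = 1 − 0.10 = 0.90

0.90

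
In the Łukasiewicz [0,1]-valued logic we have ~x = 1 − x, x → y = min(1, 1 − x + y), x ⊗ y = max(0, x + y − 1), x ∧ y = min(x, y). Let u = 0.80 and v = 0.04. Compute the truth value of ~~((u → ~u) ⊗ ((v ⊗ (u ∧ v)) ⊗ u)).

0.00

~u = 1 − 0.80 = 0.20
u → ~u = min(1, 1 − 0.80 + 0.20) = min(1, 0.40) = 0.40
u ∧ v = min(0.80, 0.04) = 0.04
v ⊗ (u ∧ v) = max(0, 0.04 + 0.04 − 1) = max(0, -0.92) = 0.00
(v ⊗ (u ∧ v)) ⊗ u = max(0, 0.00 + 0.80 − 1) = max(0, -0.20) = 0.00
(u → ~u) ⊗ ((v ⊗ (u ∧ v)) ⊗ u) = max(0, 0.40 + 0.00 − 1) = max(0, -0.60) = 0.00
~((u → ~u) ⊗ ((v ⊗ (u ∧ v)) ⊗ u)) = 1 − 0.00 = 1.00
~~((u → ~u) ⊗ ((v ⊗ (u ∧ v)) ⊗ u)) = 1 − 1.00 = 0.00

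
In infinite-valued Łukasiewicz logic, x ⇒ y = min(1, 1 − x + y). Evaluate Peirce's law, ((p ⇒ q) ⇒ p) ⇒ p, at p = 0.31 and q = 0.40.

1.00

p ⇒ q = min(1, 1 − 0.31 + 0.40) = min(1, 1.09) = 1.00
(p ⇒ q) ⇒ p = min(1, 1 − 1.00 + 0.31) = min(1, 0.31) = 0.31
((p ⇒ q) ⇒ p) ⇒ p = min(1, 1 − 0.31 + 0.31) = min(1, 1.00) = 1.00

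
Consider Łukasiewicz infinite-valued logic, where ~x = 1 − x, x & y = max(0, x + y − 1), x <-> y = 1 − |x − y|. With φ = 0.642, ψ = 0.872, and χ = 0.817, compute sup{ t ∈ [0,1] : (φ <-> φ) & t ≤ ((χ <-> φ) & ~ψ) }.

0.000

φ <-> φ = 1 − |0.642 − 0.642| = 1 − 0.000 = 1.000
So the left factor is φ <-> φ = 1.000.
χ <-> φ = 1 − |0.817 − 0.642| = 1 − 0.175 = 0.825
~ψ = 1 − 0.872 = 0.128
(χ <-> φ) & ~ψ = max(0, 0.825 + 0.128 − 1) = max(0, -0.047) = 0.000
So the right-hand bound is (χ <-> φ) & ~ψ = 0.000.
The residuum of the Łukasiewicz t-norm gives the supremum: min(1, 1 − 1.000 + 0.000).
1 − 1.000 + 0.000 = 0.000, so t = min(1, 0.000) = 0.000.
Check: 1.000 & 0.000 = max(0, 0.000) = 0.000 ≤ 0.000.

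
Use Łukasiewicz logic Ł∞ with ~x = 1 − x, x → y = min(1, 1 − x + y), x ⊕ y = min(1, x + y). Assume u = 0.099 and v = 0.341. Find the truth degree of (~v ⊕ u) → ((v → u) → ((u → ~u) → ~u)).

~v = 1 − 0.341 = 0.659
~v ⊕ u = min(1, 0.659 + 0.099) = min(1, 0.758) = 0.758
v → u = min(1, 1 − 0.341 + 0.099) = min(1, 0.758) = 0.758
~u = 1 − 0.099 = 0.901
u → ~u = min(1, 1 − 0.099 + 0.901) = min(1, 1.802) = 1.000
(u → ~u) → ~u = min(1, 1 − 1.000 + 0.901) = min(1, 0.901) = 0.901
(v → u) → ((u → ~u) → ~u) = min(1, 1 − 0.758 + 0.901) = min(1, 1.143) = 1.000
(~v ⊕ u) → ((v → u) → ((u → ~u) → ~u)) = min(1, 1 − 0.758 + 1.000) = min(1, 1.242) = 1.000

1.000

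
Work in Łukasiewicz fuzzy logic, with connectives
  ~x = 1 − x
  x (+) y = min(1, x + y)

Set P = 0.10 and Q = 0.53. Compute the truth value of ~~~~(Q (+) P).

0.63

Q (+) P = min(1, 0.53 + 0.10) = min(1, 0.63) = 0.63
~(Q (+) P) = 1 − 0.63 = 0.37
~~(Q (+) P) = 1 − 0.37 = 0.63
~~~(Q (+) P) = 1 − 0.63 = 0.37
~~~~(Q (+) P) = 1 − 0.37 = 0.63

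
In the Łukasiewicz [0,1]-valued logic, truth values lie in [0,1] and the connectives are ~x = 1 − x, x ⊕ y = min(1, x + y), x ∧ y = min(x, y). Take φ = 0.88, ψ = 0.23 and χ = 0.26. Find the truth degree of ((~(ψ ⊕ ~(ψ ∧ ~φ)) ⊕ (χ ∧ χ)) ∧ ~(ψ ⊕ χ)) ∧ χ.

~φ = 1 − 0.88 = 0.12
ψ ∧ ~φ = min(0.23, 0.12) = 0.12
~(ψ ∧ ~φ) = 1 − 0.12 = 0.88
ψ ⊕ ~(ψ ∧ ~φ) = min(1, 0.23 + 0.88) = min(1, 1.11) = 1.00
~(ψ ⊕ ~(ψ ∧ ~φ)) = 1 − 1.00 = 0.00
χ ∧ χ = min(0.26, 0.26) = 0.26
~(ψ ⊕ ~(ψ ∧ ~φ)) ⊕ (χ ∧ χ) = min(1, 0.00 + 0.26) = min(1, 0.26) = 0.26
ψ ⊕ χ = min(1, 0.23 + 0.26) = min(1, 0.49) = 0.49
~(ψ ⊕ χ) = 1 − 0.49 = 0.51
(~(ψ ⊕ ~(ψ ∧ ~φ)) ⊕ (χ ∧ χ)) ∧ ~(ψ ⊕ χ) = min(0.26, 0.51) = 0.26
((~(ψ ⊕ ~(ψ ∧ ~φ)) ⊕ (χ ∧ χ)) ∧ ~(ψ ⊕ χ)) ∧ χ = min(0.26, 0.26) = 0.26

0.26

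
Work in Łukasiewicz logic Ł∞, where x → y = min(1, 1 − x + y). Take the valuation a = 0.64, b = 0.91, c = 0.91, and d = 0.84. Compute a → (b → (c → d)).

1.00

c → d = min(1, 1 − 0.91 + 0.84) = min(1, 0.93) = 0.93
b → (c → d) = min(1, 1 − 0.91 + 0.93) = min(1, 1.02) = 1.00
a → (b → (c → d)) = min(1, 1 − 0.64 + 1.00) = min(1, 1.36) = 1.00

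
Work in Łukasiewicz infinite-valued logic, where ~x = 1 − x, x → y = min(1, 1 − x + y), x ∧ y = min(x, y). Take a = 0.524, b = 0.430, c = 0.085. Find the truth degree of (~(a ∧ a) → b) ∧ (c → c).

0.954

a ∧ a = min(0.524, 0.524) = 0.524
~(a ∧ a) = 1 − 0.524 = 0.476
~(a ∧ a) → b = min(1, 1 − 0.476 + 0.430) = min(1, 0.954) = 0.954
c → c = min(1, 1 − 0.085 + 0.085) = min(1, 1.000) = 1.000
(~(a ∧ a) → b) ∧ (c → c) = min(0.954, 1.000) = 0.954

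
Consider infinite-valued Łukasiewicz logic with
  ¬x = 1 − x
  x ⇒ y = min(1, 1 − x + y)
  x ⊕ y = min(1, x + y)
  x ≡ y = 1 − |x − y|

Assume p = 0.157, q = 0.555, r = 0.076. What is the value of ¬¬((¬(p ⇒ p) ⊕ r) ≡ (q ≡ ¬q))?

p ⇒ p = min(1, 1 − 0.157 + 0.157) = min(1, 1.000) = 1.000
¬(p ⇒ p) = 1 − 1.000 = 0.000
¬(p ⇒ p) ⊕ r = min(1, 0.000 + 0.076) = min(1, 0.076) = 0.076
¬q = 1 − 0.555 = 0.445
q ≡ ¬q = 1 − |0.555 − 0.445| = 1 − 0.110 = 0.890
(¬(p ⇒ p) ⊕ r) ≡ (q ≡ ¬q) = 1 − |0.076 − 0.890| = 1 − 0.814 = 0.186
¬((¬(p ⇒ p) ⊕ r) ≡ (q ≡ ¬q)) = 1 − 0.186 = 0.814
¬¬((¬(p ⇒ p) ⊕ r) ≡ (q ≡ ¬q)) = 1 − 0.814 = 0.186

0.186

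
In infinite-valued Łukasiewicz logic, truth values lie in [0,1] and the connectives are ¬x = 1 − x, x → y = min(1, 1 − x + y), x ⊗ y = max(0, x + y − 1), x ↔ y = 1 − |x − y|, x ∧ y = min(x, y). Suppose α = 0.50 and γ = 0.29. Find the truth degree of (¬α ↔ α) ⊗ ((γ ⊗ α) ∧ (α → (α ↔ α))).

¬α = 1 − 0.50 = 0.50
¬α ↔ α = 1 − |0.50 − 0.50| = 1 − 0.00 = 1.00
γ ⊗ α = max(0, 0.29 + 0.50 − 1) = max(0, -0.21) = 0.00
α ↔ α = 1 − |0.50 − 0.50| = 1 − 0.00 = 1.00
α → (α ↔ α) = min(1, 1 − 0.50 + 1.00) = min(1, 1.50) = 1.00
(γ ⊗ α) ∧ (α → (α ↔ α)) = min(0.00, 1.00) = 0.00
(¬α ↔ α) ⊗ ((γ ⊗ α) ∧ (α → (α ↔ α))) = max(0, 1.00 + 0.00 − 1) = max(0, 0.00) = 0.00

0.00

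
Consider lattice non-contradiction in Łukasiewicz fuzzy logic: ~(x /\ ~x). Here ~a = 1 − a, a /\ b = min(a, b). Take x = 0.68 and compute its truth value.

~x = 1 − 0.68 = 0.32
x /\ ~x = min(0.68, 0.32) = 0.32
~(x /\ ~x) = 1 − 0.32 = 0.68
(The value 0.68 < 1 shows this instance is not satisfied; not a Ł∞-tautology — its value is 1 − min(a, 1−a).)

0.68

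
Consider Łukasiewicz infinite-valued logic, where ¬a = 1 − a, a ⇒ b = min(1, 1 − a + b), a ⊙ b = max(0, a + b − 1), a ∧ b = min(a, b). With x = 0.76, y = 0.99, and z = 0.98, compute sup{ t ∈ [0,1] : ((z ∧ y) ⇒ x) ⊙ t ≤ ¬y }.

0.23

z ∧ y = min(0.98, 0.99) = 0.98
(z ∧ y) ⇒ x = min(1, 1 − 0.98 + 0.76) = min(1, 0.78) = 0.78
So the left factor is (z ∧ y) ⇒ x = 0.78.
¬y = 1 − 0.99 = 0.01
So the right-hand bound is ¬y = 0.01.
The residuum of the Łukasiewicz t-norm gives the supremum: min(1, 1 − 0.78 + 0.01).
1 − 0.78 + 0.01 = 0.23, so t = min(1, 0.23) = 0.23.
Check: 0.78 ⊙ 0.23 = max(0, 0.01) = 0.01 ≤ 0.01.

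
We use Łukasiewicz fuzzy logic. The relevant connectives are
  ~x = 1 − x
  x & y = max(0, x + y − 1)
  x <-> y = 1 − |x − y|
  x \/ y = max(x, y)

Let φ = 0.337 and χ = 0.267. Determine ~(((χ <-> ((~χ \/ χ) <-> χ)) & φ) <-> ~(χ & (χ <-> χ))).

~χ = 1 − 0.267 = 0.733
~χ \/ χ = max(0.733, 0.267) = 0.733
(~χ \/ χ) <-> χ = 1 − |0.733 − 0.267| = 1 − 0.466 = 0.534
χ <-> ((~χ \/ χ) <-> χ) = 1 − |0.267 − 0.534| = 1 − 0.267 = 0.733
(χ <-> ((~χ \/ χ) <-> χ)) & φ = max(0, 0.733 + 0.337 − 1) = max(0, 0.070) = 0.070
χ <-> χ = 1 − |0.267 − 0.267| = 1 − 0.000 = 1.000
χ & (χ <-> χ) = max(0, 0.267 + 1.000 − 1) = max(0, 0.267) = 0.267
~(χ & (χ <-> χ)) = 1 − 0.267 = 0.733
((χ <-> ((~χ \/ χ) <-> χ)) & φ) <-> ~(χ & (χ <-> χ)) = 1 − |0.070 − 0.733| = 1 − 0.663 = 0.337
~(((χ <-> ((~χ \/ χ) <-> χ)) & φ) <-> ~(χ & (χ <-> χ))) = 1 − 0.337 = 0.663

0.663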